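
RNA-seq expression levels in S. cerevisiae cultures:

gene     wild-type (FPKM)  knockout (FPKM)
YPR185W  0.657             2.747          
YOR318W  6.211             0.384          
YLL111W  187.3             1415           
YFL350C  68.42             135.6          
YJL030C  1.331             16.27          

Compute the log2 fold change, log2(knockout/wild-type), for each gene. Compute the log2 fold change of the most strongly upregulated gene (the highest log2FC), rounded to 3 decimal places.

log2(2.747/0.657) = 2.064  (YPR185W)
log2(0.384/6.211) = -4.016  (YOR318W)
log2(1415/187.3) = 2.917  (YLL111W)
log2(135.6/68.42) = 0.987  (YFL350C)
log2(16.27/1.331) = 3.612  (YJL030C)
YJL030C is most strongly upregulated.

3.612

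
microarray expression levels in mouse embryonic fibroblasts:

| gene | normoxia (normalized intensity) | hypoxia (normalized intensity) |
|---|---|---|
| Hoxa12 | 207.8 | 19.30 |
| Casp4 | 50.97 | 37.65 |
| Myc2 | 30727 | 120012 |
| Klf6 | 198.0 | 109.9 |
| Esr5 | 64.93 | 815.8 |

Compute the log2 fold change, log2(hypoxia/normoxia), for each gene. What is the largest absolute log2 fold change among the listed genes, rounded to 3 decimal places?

log2(19.30/207.8) = -3.429  (Hoxa12)
log2(37.65/50.97) = -0.437  (Casp4)
log2(120012/30727) = 1.966  (Myc2)
log2(109.9/198.0) = -0.849  (Klf6)
log2(815.8/64.93) = 3.651  (Esr5)
The largest magnitude belongs to Esr5.

3.651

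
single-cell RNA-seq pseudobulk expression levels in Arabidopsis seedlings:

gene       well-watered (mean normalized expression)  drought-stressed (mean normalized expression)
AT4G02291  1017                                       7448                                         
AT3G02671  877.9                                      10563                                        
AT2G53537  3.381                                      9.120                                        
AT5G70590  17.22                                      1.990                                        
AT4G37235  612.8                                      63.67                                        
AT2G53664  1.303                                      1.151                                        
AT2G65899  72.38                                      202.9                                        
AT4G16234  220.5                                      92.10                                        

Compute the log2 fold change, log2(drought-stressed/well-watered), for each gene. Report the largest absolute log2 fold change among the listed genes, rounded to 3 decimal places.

3.589

log2(7448/1017) = 2.873  (AT4G02291)
log2(10563/877.9) = 3.589  (AT3G02671)
log2(9.120/3.381) = 1.432  (AT2G53537)
log2(1.990/17.22) = -3.113  (AT5G70590)
log2(63.67/612.8) = -3.267  (AT4G37235)
log2(1.151/1.303) = -0.179  (AT2G53664)
log2(202.9/72.38) = 1.487  (AT2G65899)
log2(92.10/220.5) = -1.260  (AT4G16234)
The largest magnitude belongs to AT3G02671.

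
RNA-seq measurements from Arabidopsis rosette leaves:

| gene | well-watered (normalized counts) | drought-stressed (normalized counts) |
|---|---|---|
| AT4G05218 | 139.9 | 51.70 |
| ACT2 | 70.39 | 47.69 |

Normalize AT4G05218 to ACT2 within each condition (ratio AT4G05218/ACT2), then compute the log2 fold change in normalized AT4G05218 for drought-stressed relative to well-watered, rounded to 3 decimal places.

-0.874

AT4G05218/ACT2 (well-watered) = 139.9 / 70.39 = 1.9875
AT4G05218/ACT2 (drought-stressed) = 51.70 / 47.69 = 1.0841
Fold change = 1.0841 / 1.9875 = 0.5455
log2(0.5455) = -0.8745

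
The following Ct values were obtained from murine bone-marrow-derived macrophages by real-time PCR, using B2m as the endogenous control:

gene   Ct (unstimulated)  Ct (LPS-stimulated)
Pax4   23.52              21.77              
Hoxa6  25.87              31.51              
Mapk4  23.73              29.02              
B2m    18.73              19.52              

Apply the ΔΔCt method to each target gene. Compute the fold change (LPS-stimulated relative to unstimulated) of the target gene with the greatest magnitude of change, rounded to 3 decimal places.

Pax4: ΔΔCt = (21.77−19.52) − (23.52−18.73) = 2.25 − 4.79 = -2.54; fold change = 2^2.54 = 5.816
Hoxa6: ΔΔCt = (31.51−19.52) − (25.87−18.73) = 11.99 − 7.14 = 4.85; fold change = 2^-4.85 = 0.035
Mapk4: ΔΔCt = (29.02−19.52) − (23.73−18.73) = 9.50 − 5.00 = 4.50; fold change = 2^-4.50 = 0.044
Hoxa6 has the largest |ΔΔCt| = 4.85.

0.035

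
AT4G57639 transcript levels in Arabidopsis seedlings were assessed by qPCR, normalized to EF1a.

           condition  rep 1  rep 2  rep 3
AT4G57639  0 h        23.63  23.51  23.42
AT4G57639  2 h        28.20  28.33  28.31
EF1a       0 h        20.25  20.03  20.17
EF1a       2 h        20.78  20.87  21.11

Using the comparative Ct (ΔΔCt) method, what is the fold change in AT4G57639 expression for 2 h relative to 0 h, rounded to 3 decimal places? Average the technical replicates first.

Mean Ct: AT4G57639 0 h 23.520; AT4G57639 2 h 28.280; EF1a 0 h 20.150; EF1a 2 h 20.920
ΔCt(0 h) = 23.520 − 20.150 = 3.370
ΔCt(2 h) = 28.280 − 20.920 = 7.360
ΔΔCt = 7.360 − 3.370 = 3.990
Fold change = 2^(−3.990) = 0.0629

0.063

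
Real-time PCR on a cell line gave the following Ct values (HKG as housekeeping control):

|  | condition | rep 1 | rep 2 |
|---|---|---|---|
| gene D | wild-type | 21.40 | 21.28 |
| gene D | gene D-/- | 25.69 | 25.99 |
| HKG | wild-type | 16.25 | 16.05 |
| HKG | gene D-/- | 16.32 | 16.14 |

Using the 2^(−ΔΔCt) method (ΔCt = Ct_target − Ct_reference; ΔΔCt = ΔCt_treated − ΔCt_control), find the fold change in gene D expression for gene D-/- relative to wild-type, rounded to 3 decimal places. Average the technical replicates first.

Mean Ct: gene D wild-type 21.340; gene D gene D-/- 25.840; HKG wild-type 16.150; HKG gene D-/- 16.230
ΔCt(wild-type) = 21.340 − 16.150 = 5.190
ΔCt(gene D-/-) = 25.840 − 16.230 = 9.610
ΔΔCt = 9.610 − 5.190 = 4.420
Fold change = 2^(−4.420) = 0.0467

0.047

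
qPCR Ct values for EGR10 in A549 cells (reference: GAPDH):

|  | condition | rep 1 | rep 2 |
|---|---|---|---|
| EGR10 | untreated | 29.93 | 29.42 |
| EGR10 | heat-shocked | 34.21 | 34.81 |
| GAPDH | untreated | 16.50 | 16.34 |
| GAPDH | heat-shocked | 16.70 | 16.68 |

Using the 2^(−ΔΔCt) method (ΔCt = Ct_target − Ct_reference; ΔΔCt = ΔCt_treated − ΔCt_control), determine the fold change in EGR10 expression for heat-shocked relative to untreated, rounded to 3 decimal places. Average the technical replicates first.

0.042

Mean Ct: EGR10 untreated 29.675; EGR10 heat-shocked 34.510; GAPDH untreated 16.420; GAPDH heat-shocked 16.690
ΔCt(untreated) = 29.675 − 16.420 = 13.255
ΔCt(heat-shocked) = 34.510 − 16.690 = 17.820
ΔΔCt = 17.820 − 13.255 = 4.565
Fold change = 2^(−4.565) = 0.0422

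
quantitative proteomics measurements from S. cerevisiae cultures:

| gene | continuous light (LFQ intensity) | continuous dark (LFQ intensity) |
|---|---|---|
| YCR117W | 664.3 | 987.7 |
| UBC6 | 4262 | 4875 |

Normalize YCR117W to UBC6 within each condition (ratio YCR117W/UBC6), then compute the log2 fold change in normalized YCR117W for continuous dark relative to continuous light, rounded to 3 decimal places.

0.378

YCR117W/UBC6 (continuous light) = 664.3 / 4262 = 0.15587
YCR117W/UBC6 (continuous dark) = 987.7 / 4875 = 0.20261
Fold change = 0.20261 / 0.15587 = 1.2999
log2(1.2999) = 0.3784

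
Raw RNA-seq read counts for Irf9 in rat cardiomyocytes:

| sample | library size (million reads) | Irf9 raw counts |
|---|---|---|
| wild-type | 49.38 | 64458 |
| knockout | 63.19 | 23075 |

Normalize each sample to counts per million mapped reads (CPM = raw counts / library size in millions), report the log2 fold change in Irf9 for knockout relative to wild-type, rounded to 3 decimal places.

CPM(wild-type) = 64458 / 49.38 = 1305.3463
CPM(knockout) = 23075 / 63.19 = 365.1685
Fold change = 365.1685 / 1305.3463 = 0.27975
log2(0.27975) = -1.8378

-1.838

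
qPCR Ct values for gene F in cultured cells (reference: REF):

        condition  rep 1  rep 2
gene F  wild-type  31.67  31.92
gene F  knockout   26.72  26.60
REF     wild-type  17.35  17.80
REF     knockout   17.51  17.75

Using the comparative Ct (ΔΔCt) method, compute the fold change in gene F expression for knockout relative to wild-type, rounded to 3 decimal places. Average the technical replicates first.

36.504

Mean Ct: gene F wild-type 31.795; gene F knockout 26.660; REF wild-type 17.575; REF knockout 17.630
ΔCt(wild-type) = 31.795 − 17.575 = 14.220
ΔCt(knockout) = 26.660 − 17.630 = 9.030
ΔΔCt = 9.030 − 14.220 = -5.190
Fold change = 2^(−(-5.190)) = 2^5.190 = 36.5044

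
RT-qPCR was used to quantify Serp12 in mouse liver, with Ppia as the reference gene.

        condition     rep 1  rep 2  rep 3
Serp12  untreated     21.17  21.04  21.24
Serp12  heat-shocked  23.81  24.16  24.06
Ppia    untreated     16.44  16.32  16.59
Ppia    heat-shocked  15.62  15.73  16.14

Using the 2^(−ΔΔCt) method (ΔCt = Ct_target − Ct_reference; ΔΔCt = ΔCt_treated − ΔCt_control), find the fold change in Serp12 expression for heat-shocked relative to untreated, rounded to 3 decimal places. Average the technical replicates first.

Mean Ct: Serp12 untreated 21.150; Serp12 heat-shocked 24.010; Ppia untreated 16.450; Ppia heat-shocked 15.830
ΔCt(untreated) = 21.150 − 16.450 = 4.700
ΔCt(heat-shocked) = 24.010 − 15.830 = 8.180
ΔΔCt = 8.180 − 4.700 = 3.480
Fold change = 2^(−3.480) = 0.0896

0.090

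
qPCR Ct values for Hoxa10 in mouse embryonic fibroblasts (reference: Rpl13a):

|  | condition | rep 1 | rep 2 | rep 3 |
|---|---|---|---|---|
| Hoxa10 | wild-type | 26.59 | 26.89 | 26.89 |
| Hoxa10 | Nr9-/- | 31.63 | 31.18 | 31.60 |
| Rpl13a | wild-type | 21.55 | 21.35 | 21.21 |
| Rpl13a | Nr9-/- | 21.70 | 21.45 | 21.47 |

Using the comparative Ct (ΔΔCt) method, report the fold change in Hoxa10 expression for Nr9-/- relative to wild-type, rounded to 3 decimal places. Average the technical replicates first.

0.044

Mean Ct: Hoxa10 wild-type 26.790; Hoxa10 Nr9-/- 31.470; Rpl13a wild-type 21.370; Rpl13a Nr9-/- 21.540
ΔCt(wild-type) = 26.790 − 21.370 = 5.420
ΔCt(Nr9-/-) = 31.470 − 21.540 = 9.930
ΔΔCt = 9.930 − 5.420 = 4.510
Fold change = 2^(−4.510) = 0.0439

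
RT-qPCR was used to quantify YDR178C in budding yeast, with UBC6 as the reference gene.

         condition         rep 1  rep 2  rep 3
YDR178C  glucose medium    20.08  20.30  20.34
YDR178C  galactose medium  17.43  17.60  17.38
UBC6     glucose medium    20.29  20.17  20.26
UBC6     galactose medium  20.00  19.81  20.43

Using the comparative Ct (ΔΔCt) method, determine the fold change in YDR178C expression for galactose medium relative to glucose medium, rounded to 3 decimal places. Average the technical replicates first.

6.105

Mean Ct: YDR178C glucose medium 20.240; YDR178C galactose medium 17.470; UBC6 glucose medium 20.240; UBC6 galactose medium 20.080
ΔCt(glucose medium) = 20.240 − 20.240 = 0.000
ΔCt(galactose medium) = 17.470 − 20.080 = -2.610
ΔΔCt = -2.610 − 0.000 = -2.610
Fold change = 2^(−(-2.610)) = 2^2.610 = 6.1050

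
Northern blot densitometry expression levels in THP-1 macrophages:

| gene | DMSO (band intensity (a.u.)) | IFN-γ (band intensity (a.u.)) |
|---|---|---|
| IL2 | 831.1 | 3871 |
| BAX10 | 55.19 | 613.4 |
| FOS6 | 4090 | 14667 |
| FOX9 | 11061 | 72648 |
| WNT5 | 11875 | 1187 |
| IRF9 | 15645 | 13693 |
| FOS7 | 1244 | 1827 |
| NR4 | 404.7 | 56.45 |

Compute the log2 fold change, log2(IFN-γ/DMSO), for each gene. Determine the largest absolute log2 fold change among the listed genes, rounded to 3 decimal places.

3.474

log2(3871/831.1) = 2.220  (IL2)
log2(613.4/55.19) = 3.474  (BAX10)
log2(14667/4090) = 1.842  (FOS6)
log2(72648/11061) = 2.715  (FOX9)
log2(1187/11875) = -3.323  (WNT5)
log2(13693/15645) = -0.192  (IRF9)
log2(1827/1244) = 0.554  (FOS7)
log2(56.45/404.7) = -2.842  (NR4)
The largest magnitude belongs to BAX10.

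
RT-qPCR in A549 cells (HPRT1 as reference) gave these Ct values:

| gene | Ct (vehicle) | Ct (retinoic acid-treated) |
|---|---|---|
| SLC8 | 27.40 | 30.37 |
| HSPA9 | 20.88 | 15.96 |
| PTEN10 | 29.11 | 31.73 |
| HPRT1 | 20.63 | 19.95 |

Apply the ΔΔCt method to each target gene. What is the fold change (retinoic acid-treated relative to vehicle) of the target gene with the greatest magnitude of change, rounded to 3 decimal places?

SLC8: ΔΔCt = (30.37−19.95) − (27.40−20.63) = 10.42 − 6.77 = 3.65; fold change = 2^-3.65 = 0.080
HSPA9: ΔΔCt = (15.96−19.95) − (20.88−20.63) = -3.99 − 0.25 = -4.24; fold change = 2^4.24 = 18.896
PTEN10: ΔΔCt = (31.73−19.95) − (29.11−20.63) = 11.78 − 8.48 = 3.30; fold change = 2^-3.30 = 0.102
HSPA9 has the largest |ΔΔCt| = 4.24.

18.896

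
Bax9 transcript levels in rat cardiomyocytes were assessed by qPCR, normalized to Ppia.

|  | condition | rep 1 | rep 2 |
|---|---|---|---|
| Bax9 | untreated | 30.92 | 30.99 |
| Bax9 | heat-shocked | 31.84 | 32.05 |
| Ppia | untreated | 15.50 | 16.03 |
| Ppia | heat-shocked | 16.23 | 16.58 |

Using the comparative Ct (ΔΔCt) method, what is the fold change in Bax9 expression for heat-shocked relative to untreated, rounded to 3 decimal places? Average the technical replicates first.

Mean Ct: Bax9 untreated 30.955; Bax9 heat-shocked 31.945; Ppia untreated 15.765; Ppia heat-shocked 16.405
ΔCt(untreated) = 30.955 − 15.765 = 15.190
ΔCt(heat-shocked) = 31.945 − 16.405 = 15.540
ΔΔCt = 15.540 − 15.190 = 0.350
Fold change = 2^(−0.350) = 0.7846

0.785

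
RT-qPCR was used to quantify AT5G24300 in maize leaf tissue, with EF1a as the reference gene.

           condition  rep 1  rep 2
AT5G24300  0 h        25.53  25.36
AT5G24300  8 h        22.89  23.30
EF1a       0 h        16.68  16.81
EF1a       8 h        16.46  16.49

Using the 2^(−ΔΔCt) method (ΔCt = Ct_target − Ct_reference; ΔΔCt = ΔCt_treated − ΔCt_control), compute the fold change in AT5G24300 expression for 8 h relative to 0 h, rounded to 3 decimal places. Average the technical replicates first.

4.228

Mean Ct: AT5G24300 0 h 25.445; AT5G24300 8 h 23.095; EF1a 0 h 16.745; EF1a 8 h 16.475
ΔCt(0 h) = 25.445 − 16.745 = 8.700
ΔCt(8 h) = 23.095 − 16.475 = 6.620
ΔΔCt = 6.620 − 8.700 = -2.080
Fold change = 2^(−(-2.080)) = 2^2.080 = 4.2281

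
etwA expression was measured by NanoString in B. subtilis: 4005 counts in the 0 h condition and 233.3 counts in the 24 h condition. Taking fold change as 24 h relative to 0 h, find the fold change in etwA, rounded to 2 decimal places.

0.06

Fold change = 233.3 / 4005 = 0.058
etwA is downregulated.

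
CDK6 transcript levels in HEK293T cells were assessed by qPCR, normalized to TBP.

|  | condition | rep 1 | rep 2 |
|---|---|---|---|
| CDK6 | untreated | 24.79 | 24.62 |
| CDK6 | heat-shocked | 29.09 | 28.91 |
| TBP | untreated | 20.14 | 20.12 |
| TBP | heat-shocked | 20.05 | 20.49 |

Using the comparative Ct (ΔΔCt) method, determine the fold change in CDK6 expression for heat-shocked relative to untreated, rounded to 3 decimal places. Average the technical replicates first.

0.056

Mean Ct: CDK6 untreated 24.705; CDK6 heat-shocked 29.000; TBP untreated 20.130; TBP heat-shocked 20.270
ΔCt(untreated) = 24.705 − 20.130 = 4.575
ΔCt(heat-shocked) = 29.000 − 20.270 = 8.730
ΔΔCt = 8.730 − 4.575 = 4.155
Fold change = 2^(−4.155) = 0.0561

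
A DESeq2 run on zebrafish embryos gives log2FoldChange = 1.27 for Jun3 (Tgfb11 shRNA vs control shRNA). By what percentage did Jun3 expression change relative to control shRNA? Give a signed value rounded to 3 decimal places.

141.162%

Fold change = 2^(1.27) = 2.4116
Percent change = (FC − 1) × 100% = (2.4116 − 1) × 100 = 141.162%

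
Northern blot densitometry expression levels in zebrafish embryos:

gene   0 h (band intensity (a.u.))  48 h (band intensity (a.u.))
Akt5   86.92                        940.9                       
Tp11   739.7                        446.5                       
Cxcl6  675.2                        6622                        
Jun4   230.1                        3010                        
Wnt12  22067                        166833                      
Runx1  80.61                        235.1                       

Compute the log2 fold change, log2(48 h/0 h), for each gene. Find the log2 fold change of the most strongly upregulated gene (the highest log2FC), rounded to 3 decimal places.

3.709

log2(940.9/86.92) = 3.436  (Akt5)
log2(446.5/739.7) = -0.728  (Tp11)
log2(6622/675.2) = 3.294  (Cxcl6)
log2(3010/230.1) = 3.709  (Jun4)
log2(166833/22067) = 2.918  (Wnt12)
log2(235.1/80.61) = 1.544  (Runx1)
Jun4 is most strongly upregulated.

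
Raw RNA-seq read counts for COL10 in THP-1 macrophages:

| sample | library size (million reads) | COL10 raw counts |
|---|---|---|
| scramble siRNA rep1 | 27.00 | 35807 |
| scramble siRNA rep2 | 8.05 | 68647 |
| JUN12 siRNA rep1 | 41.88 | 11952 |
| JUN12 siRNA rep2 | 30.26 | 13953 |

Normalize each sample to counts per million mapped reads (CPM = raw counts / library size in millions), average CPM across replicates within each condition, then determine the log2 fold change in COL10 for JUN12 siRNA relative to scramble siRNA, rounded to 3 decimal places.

CPM(scramble siRNA rep1) = 35807 / 27.00 = 1326.1852
CPM(scramble siRNA rep2) = 68647 / 8.05 = 8527.5776
CPM(JUN12 siRNA rep1) = 11952 / 41.88 = 285.3868
CPM(JUN12 siRNA rep2) = 13953 / 30.26 = 461.1038
mean CPM(scramble siRNA) = 4926.8814; mean CPM(JUN12 siRNA) = 373.2453
Fold change = 373.2453 / 4926.8814 = 0.07576
log2(0.07576) = -3.7225

-3.722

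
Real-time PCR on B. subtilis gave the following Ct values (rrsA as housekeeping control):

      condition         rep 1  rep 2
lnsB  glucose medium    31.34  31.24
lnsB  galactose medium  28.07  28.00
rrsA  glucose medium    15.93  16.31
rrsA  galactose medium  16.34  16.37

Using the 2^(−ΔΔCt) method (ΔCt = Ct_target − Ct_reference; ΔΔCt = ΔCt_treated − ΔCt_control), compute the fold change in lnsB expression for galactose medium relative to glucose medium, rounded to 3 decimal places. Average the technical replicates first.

Mean Ct: lnsB glucose medium 31.290; lnsB galactose medium 28.035; rrsA glucose medium 16.120; rrsA galactose medium 16.355
ΔCt(glucose medium) = 31.290 − 16.120 = 15.170
ΔCt(galactose medium) = 28.035 − 16.355 = 11.680
ΔΔCt = 11.680 − 15.170 = -3.490
Fold change = 2^(−(-3.490)) = 2^3.490 = 11.2356

11.236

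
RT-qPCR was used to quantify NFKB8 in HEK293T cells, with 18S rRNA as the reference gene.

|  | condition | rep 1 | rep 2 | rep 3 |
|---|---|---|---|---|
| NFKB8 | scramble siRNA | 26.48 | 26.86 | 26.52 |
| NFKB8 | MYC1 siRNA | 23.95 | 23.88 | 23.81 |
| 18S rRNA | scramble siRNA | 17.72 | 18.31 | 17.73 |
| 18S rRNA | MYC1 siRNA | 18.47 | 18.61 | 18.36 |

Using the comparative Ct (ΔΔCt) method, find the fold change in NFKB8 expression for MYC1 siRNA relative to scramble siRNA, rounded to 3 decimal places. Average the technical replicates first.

Mean Ct: NFKB8 scramble siRNA 26.620; NFKB8 MYC1 siRNA 23.880; 18S rRNA scramble siRNA 17.920; 18S rRNA MYC1 siRNA 18.480
ΔCt(scramble siRNA) = 26.620 − 17.920 = 8.700
ΔCt(MYC1 siRNA) = 23.880 − 18.480 = 5.400
ΔΔCt = 5.400 − 8.700 = -3.300
Fold change = 2^(−(-3.300)) = 2^3.300 = 9.8492

9.849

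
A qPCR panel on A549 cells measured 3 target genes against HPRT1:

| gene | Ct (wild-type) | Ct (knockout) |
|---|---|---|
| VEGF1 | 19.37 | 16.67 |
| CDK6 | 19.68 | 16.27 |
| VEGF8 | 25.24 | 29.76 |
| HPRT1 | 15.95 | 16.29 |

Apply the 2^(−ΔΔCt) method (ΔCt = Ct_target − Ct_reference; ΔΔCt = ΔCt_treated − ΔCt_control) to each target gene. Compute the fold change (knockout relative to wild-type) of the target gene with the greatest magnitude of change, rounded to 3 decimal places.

0.055

VEGF1: ΔΔCt = (16.67−16.29) − (19.37−15.95) = 0.38 − 3.42 = -3.04; fold change = 2^3.04 = 8.225
CDK6: ΔΔCt = (16.27−16.29) − (19.68−15.95) = -0.02 − 3.73 = -3.75; fold change = 2^3.75 = 13.454
VEGF8: ΔΔCt = (29.76−16.29) − (25.24−15.95) = 13.47 − 9.29 = 4.18; fold change = 2^-4.18 = 0.055
VEGF8 has the largest |ΔΔCt| = 4.18.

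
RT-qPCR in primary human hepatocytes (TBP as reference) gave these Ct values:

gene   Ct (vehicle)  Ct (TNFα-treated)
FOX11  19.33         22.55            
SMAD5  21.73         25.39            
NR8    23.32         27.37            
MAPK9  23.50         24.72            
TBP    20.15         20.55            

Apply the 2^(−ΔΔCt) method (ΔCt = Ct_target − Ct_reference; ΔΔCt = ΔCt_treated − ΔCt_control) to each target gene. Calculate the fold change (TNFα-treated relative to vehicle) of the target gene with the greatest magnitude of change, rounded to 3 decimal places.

0.080

FOX11: ΔΔCt = (22.55−20.55) − (19.33−20.15) = 2.00 − (-0.82) = 2.82; fold change = 2^-2.82 = 0.142
SMAD5: ΔΔCt = (25.39−20.55) − (21.73−20.15) = 4.84 − 1.58 = 3.26; fold change = 2^-3.26 = 0.104
NR8: ΔΔCt = (27.37−20.55) − (23.32−20.15) = 6.82 − 3.17 = 3.65; fold change = 2^-3.65 = 0.080
MAPK9: ΔΔCt = (24.72−20.55) − (23.50−20.15) = 4.17 − 3.35 = 0.82; fold change = 2^-0.82 = 0.566
NR8 has the largest |ΔΔCt| = 3.65.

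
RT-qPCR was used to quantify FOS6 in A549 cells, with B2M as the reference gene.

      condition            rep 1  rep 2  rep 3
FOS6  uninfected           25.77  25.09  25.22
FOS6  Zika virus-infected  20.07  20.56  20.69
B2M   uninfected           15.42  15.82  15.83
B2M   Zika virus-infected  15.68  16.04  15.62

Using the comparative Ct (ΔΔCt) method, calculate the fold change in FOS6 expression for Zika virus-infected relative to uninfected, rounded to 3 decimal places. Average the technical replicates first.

Mean Ct: FOS6 uninfected 25.360; FOS6 Zika virus-infected 20.440; B2M uninfected 15.690; B2M Zika virus-infected 15.780
ΔCt(uninfected) = 25.360 − 15.690 = 9.670
ΔCt(Zika virus-infected) = 20.440 − 15.780 = 4.660
ΔΔCt = 4.660 − 9.670 = -5.010
Fold change = 2^(−(-5.010)) = 2^5.010 = 32.2226

32.223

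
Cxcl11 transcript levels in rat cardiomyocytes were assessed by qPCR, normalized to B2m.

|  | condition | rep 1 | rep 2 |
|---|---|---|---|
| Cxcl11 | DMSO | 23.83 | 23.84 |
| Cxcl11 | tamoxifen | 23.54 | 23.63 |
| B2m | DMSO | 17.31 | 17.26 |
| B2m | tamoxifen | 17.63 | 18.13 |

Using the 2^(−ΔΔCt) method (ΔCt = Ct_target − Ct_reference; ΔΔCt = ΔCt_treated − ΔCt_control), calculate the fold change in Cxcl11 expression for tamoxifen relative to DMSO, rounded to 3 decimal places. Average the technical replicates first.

Mean Ct: Cxcl11 DMSO 23.835; Cxcl11 tamoxifen 23.585; B2m DMSO 17.285; B2m tamoxifen 17.880
ΔCt(DMSO) = 23.835 − 17.285 = 6.550
ΔCt(tamoxifen) = 23.585 − 17.880 = 5.705
ΔΔCt = 5.705 − 6.550 = -0.845
Fold change = 2^(−(-0.845)) = 2^0.845 = 1.7963

1.796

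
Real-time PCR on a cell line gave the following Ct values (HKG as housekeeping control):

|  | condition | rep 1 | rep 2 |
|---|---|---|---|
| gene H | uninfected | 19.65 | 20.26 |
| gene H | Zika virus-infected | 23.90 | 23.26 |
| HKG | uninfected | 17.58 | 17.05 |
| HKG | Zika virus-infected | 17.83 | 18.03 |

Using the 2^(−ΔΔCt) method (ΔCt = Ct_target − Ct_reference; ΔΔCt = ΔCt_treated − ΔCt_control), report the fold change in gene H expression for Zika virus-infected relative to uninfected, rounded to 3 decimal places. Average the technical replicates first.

0.124

Mean Ct: gene H uninfected 19.955; gene H Zika virus-infected 23.580; HKG uninfected 17.315; HKG Zika virus-infected 17.930
ΔCt(uninfected) = 19.955 − 17.315 = 2.640
ΔCt(Zika virus-infected) = 23.580 − 17.930 = 5.650
ΔΔCt = 5.650 − 2.640 = 3.010
Fold change = 2^(−3.010) = 0.1241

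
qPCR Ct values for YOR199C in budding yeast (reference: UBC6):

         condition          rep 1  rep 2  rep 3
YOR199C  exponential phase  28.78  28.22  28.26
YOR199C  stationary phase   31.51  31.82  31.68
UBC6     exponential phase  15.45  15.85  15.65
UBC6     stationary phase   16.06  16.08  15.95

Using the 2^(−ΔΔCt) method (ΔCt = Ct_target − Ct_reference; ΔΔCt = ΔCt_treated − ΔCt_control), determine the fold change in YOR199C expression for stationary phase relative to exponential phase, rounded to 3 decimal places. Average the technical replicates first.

Mean Ct: YOR199C exponential phase 28.420; YOR199C stationary phase 31.670; UBC6 exponential phase 15.650; UBC6 stationary phase 16.030
ΔCt(exponential phase) = 28.420 − 15.650 = 12.770
ΔCt(stationary phase) = 31.670 − 16.030 = 15.640
ΔΔCt = 15.640 − 12.770 = 2.870
Fold change = 2^(−2.870) = 0.1368

0.137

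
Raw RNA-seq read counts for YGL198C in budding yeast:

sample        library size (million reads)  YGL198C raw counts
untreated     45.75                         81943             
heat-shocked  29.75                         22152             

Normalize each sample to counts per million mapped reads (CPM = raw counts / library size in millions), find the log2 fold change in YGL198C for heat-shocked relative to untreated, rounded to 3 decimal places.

CPM(untreated) = 81943 / 45.75 = 1791.1038
CPM(heat-shocked) = 22152 / 29.75 = 744.6050
Fold change = 744.6050 / 1791.1038 = 0.41572
log2(0.41572) = -1.2663

-1.266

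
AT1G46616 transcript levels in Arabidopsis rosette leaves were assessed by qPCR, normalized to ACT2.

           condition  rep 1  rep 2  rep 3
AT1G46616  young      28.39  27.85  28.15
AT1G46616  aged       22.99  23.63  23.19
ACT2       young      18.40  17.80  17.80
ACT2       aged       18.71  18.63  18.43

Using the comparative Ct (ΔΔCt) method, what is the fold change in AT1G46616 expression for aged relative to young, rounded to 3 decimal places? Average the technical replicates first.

43.713

Mean Ct: AT1G46616 young 28.130; AT1G46616 aged 23.270; ACT2 young 18.000; ACT2 aged 18.590
ΔCt(young) = 28.130 − 18.000 = 10.130
ΔCt(aged) = 23.270 − 18.590 = 4.680
ΔΔCt = 4.680 − 10.130 = -5.450
Fold change = 2^(−(-5.450)) = 2^5.450 = 43.7133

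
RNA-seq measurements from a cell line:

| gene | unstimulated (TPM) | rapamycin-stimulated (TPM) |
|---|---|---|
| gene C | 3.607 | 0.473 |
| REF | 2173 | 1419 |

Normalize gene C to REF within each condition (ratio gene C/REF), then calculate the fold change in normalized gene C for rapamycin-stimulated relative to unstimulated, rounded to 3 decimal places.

0.201

gene C/REF (unstimulated) = 3.607 / 2173 = 0.0016599
gene C/REF (rapamycin-stimulated) = 0.473 / 1419 = 0.00033333
Fold change = 0.00033333 / 0.0016599 = 0.2008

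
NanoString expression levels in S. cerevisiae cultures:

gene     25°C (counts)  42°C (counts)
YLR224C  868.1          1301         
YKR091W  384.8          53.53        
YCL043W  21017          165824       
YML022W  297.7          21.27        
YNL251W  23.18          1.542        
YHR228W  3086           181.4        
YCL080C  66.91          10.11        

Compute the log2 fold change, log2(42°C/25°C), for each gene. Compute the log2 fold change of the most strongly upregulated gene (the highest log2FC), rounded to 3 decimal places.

2.980

log2(1301/868.1) = 0.584  (YLR224C)
log2(53.53/384.8) = -2.846  (YKR091W)
log2(165824/21017) = 2.980  (YCL043W)
log2(21.27/297.7) = -3.807  (YML022W)
log2(1.542/23.18) = -3.910  (YNL251W)
log2(181.4/3086) = -4.088  (YHR228W)
log2(10.11/66.91) = -2.726  (YCL080C)
YCL043W is most strongly upregulated.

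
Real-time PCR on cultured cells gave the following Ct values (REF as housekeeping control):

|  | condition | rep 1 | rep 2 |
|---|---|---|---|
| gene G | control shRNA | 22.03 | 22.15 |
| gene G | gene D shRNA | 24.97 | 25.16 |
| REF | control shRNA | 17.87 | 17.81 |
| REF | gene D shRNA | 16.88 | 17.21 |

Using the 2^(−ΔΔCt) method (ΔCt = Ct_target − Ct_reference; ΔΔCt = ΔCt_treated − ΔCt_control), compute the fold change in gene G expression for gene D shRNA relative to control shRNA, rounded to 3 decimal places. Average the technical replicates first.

0.073

Mean Ct: gene G control shRNA 22.090; gene G gene D shRNA 25.065; REF control shRNA 17.840; REF gene D shRNA 17.045
ΔCt(control shRNA) = 22.090 − 17.840 = 4.250
ΔCt(gene D shRNA) = 25.065 − 17.045 = 8.020
ΔΔCt = 8.020 − 4.250 = 3.770
Fold change = 2^(−3.770) = 0.0733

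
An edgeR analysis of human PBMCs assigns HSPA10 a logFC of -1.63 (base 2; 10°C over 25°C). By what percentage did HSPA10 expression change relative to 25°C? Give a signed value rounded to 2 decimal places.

Fold change = 2^(-1.63) = 0.3231
Percent change = (FC − 1) × 100% = (0.3231 − 1) × 100 = -67.69%

-67.69%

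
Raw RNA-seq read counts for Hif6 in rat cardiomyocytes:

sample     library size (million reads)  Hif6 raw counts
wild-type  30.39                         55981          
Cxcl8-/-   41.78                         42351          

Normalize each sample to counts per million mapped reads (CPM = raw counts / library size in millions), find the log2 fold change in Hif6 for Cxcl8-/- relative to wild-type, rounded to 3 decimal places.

-0.862

CPM(wild-type) = 55981 / 30.39 = 1842.0862
CPM(Cxcl8-/-) = 42351 / 41.78 = 1013.6668
Fold change = 1013.6668 / 1842.0862 = 0.55028
log2(0.55028) = -0.8618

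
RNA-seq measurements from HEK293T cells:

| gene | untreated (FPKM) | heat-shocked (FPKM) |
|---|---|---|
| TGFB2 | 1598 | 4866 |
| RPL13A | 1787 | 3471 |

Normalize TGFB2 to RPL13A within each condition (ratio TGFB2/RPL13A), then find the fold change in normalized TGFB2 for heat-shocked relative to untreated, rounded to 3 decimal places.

1.568

TGFB2/RPL13A (untreated) = 1598 / 1787 = 0.89424
TGFB2/RPL13A (heat-shocked) = 4866 / 3471 = 1.4019
Fold change = 1.4019 / 0.89424 = 1.5677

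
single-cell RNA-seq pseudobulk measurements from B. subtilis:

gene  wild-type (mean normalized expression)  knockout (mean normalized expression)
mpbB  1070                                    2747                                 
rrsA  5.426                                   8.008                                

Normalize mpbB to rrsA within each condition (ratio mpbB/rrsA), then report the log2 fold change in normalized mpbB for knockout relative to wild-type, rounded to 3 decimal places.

mpbB/rrsA (wild-type) = 1070 / 5.426 = 197.2
mpbB/rrsA (knockout) = 2747 / 8.008 = 343.03
Fold change = 343.03 / 197.2 = 1.7395
log2(1.7395) = 0.7987

0.799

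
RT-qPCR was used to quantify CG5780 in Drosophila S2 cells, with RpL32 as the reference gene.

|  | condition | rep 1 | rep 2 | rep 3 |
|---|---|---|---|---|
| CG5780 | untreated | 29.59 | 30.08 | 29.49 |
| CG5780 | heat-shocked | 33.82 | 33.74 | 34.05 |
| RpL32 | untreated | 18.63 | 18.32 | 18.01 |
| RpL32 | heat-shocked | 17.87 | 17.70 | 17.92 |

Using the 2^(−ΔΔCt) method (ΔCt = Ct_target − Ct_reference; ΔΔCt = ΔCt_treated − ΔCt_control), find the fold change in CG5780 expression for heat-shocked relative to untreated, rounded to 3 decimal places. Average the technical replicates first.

0.040

Mean Ct: CG5780 untreated 29.720; CG5780 heat-shocked 33.870; RpL32 untreated 18.320; RpL32 heat-shocked 17.830
ΔCt(untreated) = 29.720 − 18.320 = 11.400
ΔCt(heat-shocked) = 33.870 − 17.830 = 16.040
ΔΔCt = 16.040 − 11.400 = 4.640
Fold change = 2^(−4.640) = 0.0401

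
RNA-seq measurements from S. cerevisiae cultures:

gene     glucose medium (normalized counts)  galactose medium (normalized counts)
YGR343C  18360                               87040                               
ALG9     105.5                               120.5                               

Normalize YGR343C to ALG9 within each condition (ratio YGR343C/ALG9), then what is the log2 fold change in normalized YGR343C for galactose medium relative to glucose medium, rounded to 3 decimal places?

YGR343C/ALG9 (glucose medium) = 18360 / 105.5 = 174.03
YGR343C/ALG9 (galactose medium) = 87040 / 120.5 = 722.32
Fold change = 722.32 / 174.03 = 4.1506
log2(4.1506) = 2.0533

2.053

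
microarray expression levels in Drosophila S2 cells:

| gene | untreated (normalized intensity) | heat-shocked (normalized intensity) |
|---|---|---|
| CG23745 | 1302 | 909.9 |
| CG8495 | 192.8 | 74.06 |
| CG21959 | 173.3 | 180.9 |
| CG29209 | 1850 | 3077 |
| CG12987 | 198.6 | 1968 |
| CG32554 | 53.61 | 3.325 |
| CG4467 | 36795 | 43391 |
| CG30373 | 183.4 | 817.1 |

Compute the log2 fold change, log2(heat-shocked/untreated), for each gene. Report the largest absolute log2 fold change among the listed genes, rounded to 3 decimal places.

log2(909.9/1302) = -0.517  (CG23745)
log2(74.06/192.8) = -1.380  (CG8495)
log2(180.9/173.3) = 0.062  (CG21959)
log2(3077/1850) = 0.734  (CG29209)
log2(1968/198.6) = 3.309  (CG12987)
log2(3.325/53.61) = -4.011  (CG32554)
log2(43391/36795) = 0.238  (CG4467)
log2(817.1/183.4) = 2.156  (CG30373)
The largest magnitude belongs to CG32554.

4.011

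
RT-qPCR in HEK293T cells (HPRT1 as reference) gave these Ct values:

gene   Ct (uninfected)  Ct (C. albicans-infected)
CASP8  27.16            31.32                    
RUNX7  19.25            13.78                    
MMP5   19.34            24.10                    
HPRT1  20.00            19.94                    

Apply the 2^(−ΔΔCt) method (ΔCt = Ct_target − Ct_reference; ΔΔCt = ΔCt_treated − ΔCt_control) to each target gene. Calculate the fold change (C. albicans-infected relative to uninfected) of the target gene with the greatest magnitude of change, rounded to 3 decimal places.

42.518

CASP8: ΔΔCt = (31.32−19.94) − (27.16−20.00) = 11.38 − 7.16 = 4.22; fold change = 2^-4.22 = 0.054
RUNX7: ΔΔCt = (13.78−19.94) − (19.25−20.00) = -6.16 − (-0.75) = -5.41; fold change = 2^5.41 = 42.518
MMP5: ΔΔCt = (24.10−19.94) − (19.34−20.00) = 4.16 − (-0.66) = 4.82; fold change = 2^-4.82 = 0.035
RUNX7 has the largest |ΔΔCt| = 5.41.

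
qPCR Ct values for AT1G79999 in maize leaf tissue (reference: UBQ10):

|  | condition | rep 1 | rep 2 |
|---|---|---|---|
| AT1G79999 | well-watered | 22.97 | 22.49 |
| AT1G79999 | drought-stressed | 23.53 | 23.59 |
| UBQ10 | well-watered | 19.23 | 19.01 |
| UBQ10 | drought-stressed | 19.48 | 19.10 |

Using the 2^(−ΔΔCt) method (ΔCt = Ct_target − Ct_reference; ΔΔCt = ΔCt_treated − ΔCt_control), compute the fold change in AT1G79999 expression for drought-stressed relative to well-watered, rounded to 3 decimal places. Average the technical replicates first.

0.633

Mean Ct: AT1G79999 well-watered 22.730; AT1G79999 drought-stressed 23.560; UBQ10 well-watered 19.120; UBQ10 drought-stressed 19.290
ΔCt(well-watered) = 22.730 − 19.120 = 3.610
ΔCt(drought-stressed) = 23.560 − 19.290 = 4.270
ΔΔCt = 4.270 − 3.610 = 0.660
Fold change = 2^(−0.660) = 0.6329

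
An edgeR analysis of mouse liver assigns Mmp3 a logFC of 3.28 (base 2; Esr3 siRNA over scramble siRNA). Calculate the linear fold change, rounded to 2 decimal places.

9.71

Fold change = 2^(3.28) = 9.714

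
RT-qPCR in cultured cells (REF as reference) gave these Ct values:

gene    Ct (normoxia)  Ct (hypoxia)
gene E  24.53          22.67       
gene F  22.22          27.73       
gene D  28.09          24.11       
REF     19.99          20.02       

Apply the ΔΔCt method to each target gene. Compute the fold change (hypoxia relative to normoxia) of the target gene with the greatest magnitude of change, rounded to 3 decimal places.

0.022

gene E: ΔΔCt = (22.67−20.02) − (24.53−19.99) = 2.65 − 4.54 = -1.89; fold change = 2^1.89 = 3.706
gene F: ΔΔCt = (27.73−20.02) − (22.22−19.99) = 7.71 − 2.23 = 5.48; fold change = 2^-5.48 = 0.022
gene D: ΔΔCt = (24.11−20.02) − (28.09−19.99) = 4.09 − 8.10 = -4.01; fold change = 2^4.01 = 16.111
gene F has the largest |ΔΔCt| = 5.48.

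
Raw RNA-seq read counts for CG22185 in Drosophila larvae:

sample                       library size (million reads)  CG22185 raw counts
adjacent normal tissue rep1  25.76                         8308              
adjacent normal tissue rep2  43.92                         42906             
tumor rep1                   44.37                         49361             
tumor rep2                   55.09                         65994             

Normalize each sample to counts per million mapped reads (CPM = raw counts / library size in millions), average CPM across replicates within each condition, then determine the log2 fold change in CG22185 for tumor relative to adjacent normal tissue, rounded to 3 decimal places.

0.830

CPM(adjacent normal tissue rep1) = 8308 / 25.76 = 322.5155
CPM(adjacent normal tissue rep2) = 42906 / 43.92 = 976.9126
CPM(tumor rep1) = 49361 / 44.37 = 1112.4859
CPM(tumor rep2) = 65994 / 55.09 = 1197.9307
mean CPM(adjacent normal tissue) = 649.7140; mean CPM(tumor) = 1155.2083
Fold change = 1155.2083 / 649.7140 = 1.77803
log2(1.77803) = 0.8303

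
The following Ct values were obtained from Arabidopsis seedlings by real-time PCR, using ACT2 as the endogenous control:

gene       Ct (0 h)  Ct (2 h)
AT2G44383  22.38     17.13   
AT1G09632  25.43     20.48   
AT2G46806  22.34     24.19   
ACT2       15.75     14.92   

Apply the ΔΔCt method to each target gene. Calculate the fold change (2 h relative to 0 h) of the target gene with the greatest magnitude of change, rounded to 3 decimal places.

21.407

AT2G44383: ΔΔCt = (17.13−14.92) − (22.38−15.75) = 2.21 − 6.63 = -4.42; fold change = 2^4.42 = 21.407
AT1G09632: ΔΔCt = (20.48−14.92) − (25.43−15.75) = 5.56 − 9.68 = -4.12; fold change = 2^4.12 = 17.388
AT2G46806: ΔΔCt = (24.19−14.92) − (22.34−15.75) = 9.27 − 6.59 = 2.68; fold change = 2^-2.68 = 0.156
AT2G44383 has the largest |ΔΔCt| = 4.42.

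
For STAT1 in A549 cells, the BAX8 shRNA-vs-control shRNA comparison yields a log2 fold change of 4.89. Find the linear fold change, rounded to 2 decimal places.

Fold change = 2^(4.89) = 29.651

29.65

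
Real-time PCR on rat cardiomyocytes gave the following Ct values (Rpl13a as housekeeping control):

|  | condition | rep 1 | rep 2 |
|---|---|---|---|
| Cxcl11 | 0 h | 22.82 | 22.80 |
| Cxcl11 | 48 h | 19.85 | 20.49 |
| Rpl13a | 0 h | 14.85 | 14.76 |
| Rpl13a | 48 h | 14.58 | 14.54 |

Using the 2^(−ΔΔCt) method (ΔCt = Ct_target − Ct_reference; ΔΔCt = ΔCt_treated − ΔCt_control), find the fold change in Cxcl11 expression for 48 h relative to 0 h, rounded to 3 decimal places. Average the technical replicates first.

Mean Ct: Cxcl11 0 h 22.810; Cxcl11 48 h 20.170; Rpl13a 0 h 14.805; Rpl13a 48 h 14.560
ΔCt(0 h) = 22.810 − 14.805 = 8.005
ΔCt(48 h) = 20.170 − 14.560 = 5.610
ΔΔCt = 5.610 − 8.005 = -2.395
Fold change = 2^(−(-2.395)) = 2^2.395 = 5.2598

5.260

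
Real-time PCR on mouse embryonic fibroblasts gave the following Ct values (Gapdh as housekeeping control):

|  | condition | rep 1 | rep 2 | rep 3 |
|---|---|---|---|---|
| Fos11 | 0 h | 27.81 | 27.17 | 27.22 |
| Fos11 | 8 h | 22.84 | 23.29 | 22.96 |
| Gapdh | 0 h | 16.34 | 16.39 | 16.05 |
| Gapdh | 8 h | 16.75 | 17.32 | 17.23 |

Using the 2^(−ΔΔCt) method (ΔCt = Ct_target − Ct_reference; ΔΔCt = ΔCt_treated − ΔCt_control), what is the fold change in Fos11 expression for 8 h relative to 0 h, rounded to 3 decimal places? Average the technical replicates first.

Mean Ct: Fos11 0 h 27.400; Fos11 8 h 23.030; Gapdh 0 h 16.260; Gapdh 8 h 17.100
ΔCt(0 h) = 27.400 − 16.260 = 11.140
ΔCt(8 h) = 23.030 − 17.100 = 5.930
ΔΔCt = 5.930 − 11.140 = -5.210
Fold change = 2^(−(-5.210)) = 2^5.210 = 37.0140

37.014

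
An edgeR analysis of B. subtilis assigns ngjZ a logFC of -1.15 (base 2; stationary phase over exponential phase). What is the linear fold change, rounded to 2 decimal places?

0.45

Fold change = 2^(-1.15) = 0.451
That is, ngjZ drops to 45.1% of the exponential phase level.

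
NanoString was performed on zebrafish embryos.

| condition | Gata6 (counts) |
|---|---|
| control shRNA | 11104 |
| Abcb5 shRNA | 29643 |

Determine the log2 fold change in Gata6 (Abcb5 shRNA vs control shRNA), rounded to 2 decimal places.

Fold change = 29643 / 11104 = 2.6696
log2(2.6696) = 1.417

1.42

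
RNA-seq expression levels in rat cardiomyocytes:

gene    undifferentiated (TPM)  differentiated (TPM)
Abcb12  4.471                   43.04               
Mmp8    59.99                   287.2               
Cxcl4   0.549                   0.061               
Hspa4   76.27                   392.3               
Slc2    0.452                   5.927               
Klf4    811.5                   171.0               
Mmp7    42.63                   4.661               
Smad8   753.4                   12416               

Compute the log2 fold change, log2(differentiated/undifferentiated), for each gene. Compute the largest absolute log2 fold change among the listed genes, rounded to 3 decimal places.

log2(43.04/4.471) = 3.267  (Abcb12)
log2(287.2/59.99) = 2.259  (Mmp8)
log2(0.061/0.549) = -3.170  (Cxcl4)
log2(392.3/76.27) = 2.363  (Hspa4)
log2(5.927/0.452) = 3.713  (Slc2)
log2(171.0/811.5) = -2.247  (Klf4)
log2(4.661/42.63) = -3.193  (Mmp7)
log2(12416/753.4) = 4.043  (Smad8)
The largest magnitude belongs to Smad8.

4.043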